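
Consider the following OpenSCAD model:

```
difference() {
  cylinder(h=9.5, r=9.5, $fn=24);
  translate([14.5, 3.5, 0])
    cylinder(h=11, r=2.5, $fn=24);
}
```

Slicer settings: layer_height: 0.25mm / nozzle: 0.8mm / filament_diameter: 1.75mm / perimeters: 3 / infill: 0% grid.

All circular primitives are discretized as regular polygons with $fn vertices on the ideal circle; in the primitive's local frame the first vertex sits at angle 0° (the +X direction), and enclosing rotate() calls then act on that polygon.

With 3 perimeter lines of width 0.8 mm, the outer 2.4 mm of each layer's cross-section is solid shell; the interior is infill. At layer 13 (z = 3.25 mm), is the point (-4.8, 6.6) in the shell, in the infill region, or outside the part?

At z = 3.25 mm: the r=9.5 cylinder gives a regular 24-gon of circumradius 9.5 (constant along its height); the r=2.5 cylinder at (14.5, 3.5) gives a regular 24-gon of circumradius 2.5 (constant along its height); Subtracting the remaining from the first: starting from the r=9.5 cylinder, the r=2.5 cylinder at (14.5, 3.5) misses the remaining region (no effect) — 1 connected region. Overall, the cross-section is a single solid region. The nearest boundary edge runs (-6.72, 6.72)→(-4.75, 8.23); distance from the point to it = 1.26 mm. The point is inside the cross-section, 1.26 mm from the nearest boundary — within the 2.4 mm shell band (3 × 0.8).

shell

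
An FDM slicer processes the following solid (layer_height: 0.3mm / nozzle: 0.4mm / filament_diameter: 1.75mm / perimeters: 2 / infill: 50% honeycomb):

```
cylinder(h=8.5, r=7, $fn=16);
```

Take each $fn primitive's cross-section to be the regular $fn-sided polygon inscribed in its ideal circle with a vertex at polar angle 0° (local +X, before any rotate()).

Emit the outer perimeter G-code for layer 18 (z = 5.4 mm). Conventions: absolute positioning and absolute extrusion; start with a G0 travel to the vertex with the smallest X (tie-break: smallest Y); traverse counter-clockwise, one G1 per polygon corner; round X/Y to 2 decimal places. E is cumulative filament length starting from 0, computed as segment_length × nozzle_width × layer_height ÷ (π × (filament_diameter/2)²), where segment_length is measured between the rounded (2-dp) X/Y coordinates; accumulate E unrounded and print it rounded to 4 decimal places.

G0 X-7.00 Y0.00 Z5.40
G1 X-6.47 Y-2.68 E0.1363
G1 X-4.95 Y-4.95 E0.2726
G1 X-2.68 Y-6.47 E0.4089
G1 X0.00 Y-7.00 E0.5452
G1 X2.68 Y-6.47 E0.6815
G1 X4.95 Y-4.95 E0.8178
G1 X6.47 Y-2.68 E0.9541
G1 X7.00 Y0.00 E1.0904
G1 X6.47 Y2.68 E1.2267
G1 X4.95 Y4.95 E1.3630
G1 X2.68 Y6.47 E1.4992
G1 X0.00 Y7.00 E1.6355
G1 X-2.68 Y6.47 E1.7718
G1 X-4.95 Y4.95 E1.9081
G1 X-6.47 Y2.68 E2.0444
G1 X-7.00 Y0.00 E2.1807

At z = 5.4 mm: the cylinder: section is a regular 16-gon, circumradius r=7. The outline is a single polygon with 16 vertices. Extrusion per mm of travel: 0.4 × 0.3 / (π × 0.875²) = 0.049890. Accumulating E over each segment gives final E = 2.1807.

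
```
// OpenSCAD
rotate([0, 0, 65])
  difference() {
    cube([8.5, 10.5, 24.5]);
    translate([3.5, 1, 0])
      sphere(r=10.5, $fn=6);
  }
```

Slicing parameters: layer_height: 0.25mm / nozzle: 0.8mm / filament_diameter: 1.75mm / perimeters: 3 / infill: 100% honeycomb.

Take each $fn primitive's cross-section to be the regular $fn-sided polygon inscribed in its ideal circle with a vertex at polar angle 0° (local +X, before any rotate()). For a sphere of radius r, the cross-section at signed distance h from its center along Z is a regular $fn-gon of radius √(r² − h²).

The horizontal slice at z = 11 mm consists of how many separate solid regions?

1

At z = 11 mm: the cube (footprint 8.5×10.5) is included at this height; the sphere at (3.5, 1) does not reach this height (|z−center|=11.000 > r=10.5); After the difference (first − rest): none of the subtracted shapes is present at this height, so the 8.5×10.5 cube is unchanged — 1 connected region; (whole slice rotated 65° about Z — lengths, areas and connectivity unchanged). The result has 1 disconnected region.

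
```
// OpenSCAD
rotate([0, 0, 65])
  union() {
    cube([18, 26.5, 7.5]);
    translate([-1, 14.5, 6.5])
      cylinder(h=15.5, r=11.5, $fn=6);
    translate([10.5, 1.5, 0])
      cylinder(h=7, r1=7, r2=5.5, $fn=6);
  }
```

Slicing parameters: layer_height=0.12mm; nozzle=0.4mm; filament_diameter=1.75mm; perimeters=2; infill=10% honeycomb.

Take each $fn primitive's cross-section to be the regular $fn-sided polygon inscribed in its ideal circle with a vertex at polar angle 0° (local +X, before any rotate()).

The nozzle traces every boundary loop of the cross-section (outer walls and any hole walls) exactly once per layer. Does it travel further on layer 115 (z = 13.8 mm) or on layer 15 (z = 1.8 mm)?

Layer 115 (z = 13.8): the cube is not intersected at this z (z outside [0, 7.5]); the r=11.5 cylinder at (-1, 14.5) contributes a regular 6-gon of circumradius 11.5 (perimeter = 2·6·11.500·sin(180°/6) = 69.00 mm); the cone at (10.5, 1.5) does not reach this height (z outside [0, 7]); Merging all regions: only the r=11.5 cylinder at (-1, 14.5) is present, so the union is just that shape — boundary = 69.00 mm; (whole slice rotated 65° about Z — lengths, areas and connectivity unchanged). So its perimeter = 69.00 mm. Layer 15 (z = 1.8): the 18×26.5 cube contributes its full rectangle (perimeter 89.00 mm); the cylinder at (-1, 14.5) is not intersected at this z (z outside [6.5, 22]); the cone at (10.5, 1.5): at t=0.257 of its height the radius interpolates to r₁+(r₂−r₁)t = 6.614, giving a regular 6-gon of that circumradius (perimeter = 2·6·6.614·sin(180°/6) = 39.69 mm); Taking the union: the regions partially overlap (shared area 75.38 mm²), so the edge portions inside another operand are dropped and the merged outline is re-measured after clipping — boundary = 93.88 mm; (rotated 65° about Z; rotation is an isometry so areas/perimeters/island counts are preserved). So its perimeter = 93.88 mm. Layer 15 is larger (93.88 vs 69.00 mm).

layer 15 (z = 1.8 mm)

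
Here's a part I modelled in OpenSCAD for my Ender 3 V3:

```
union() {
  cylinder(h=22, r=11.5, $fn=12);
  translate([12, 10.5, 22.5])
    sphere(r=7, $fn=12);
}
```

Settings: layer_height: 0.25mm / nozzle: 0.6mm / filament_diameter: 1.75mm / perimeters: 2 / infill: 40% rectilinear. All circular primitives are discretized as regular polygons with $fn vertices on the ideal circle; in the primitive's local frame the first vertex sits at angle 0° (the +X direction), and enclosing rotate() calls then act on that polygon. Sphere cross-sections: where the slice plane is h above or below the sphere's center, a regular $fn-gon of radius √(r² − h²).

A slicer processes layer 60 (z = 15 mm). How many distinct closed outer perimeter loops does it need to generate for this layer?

At z = 15 mm: the r=11.5 cylinder contributes a regular 12-gon of circumradius 11.5; the sphere at (12, 10.5) is absent (|z−center|=7.500 > r=7); Combining (union): only the r=11.5 cylinder is present, so the union is just that shape — 1 connected region. The result has 1 disconnected region.

1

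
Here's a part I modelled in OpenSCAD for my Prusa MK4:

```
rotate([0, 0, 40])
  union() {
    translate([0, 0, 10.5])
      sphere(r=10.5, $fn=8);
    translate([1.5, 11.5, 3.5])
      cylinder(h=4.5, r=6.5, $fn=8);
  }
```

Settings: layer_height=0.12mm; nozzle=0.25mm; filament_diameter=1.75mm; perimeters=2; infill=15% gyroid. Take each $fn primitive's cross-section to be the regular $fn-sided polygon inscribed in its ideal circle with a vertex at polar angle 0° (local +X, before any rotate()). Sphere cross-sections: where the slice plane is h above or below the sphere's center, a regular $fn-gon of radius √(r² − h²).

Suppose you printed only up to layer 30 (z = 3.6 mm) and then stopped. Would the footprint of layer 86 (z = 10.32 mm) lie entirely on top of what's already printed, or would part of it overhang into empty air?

part overhangs

Compare the two slices. At z = 3.6: the r=10.5 sphere contributes a regular 8-gon of circumradius √(10.5²−6.9²) = 7.915 (area = (8/2)·7.915²·sin(360°/8) = 177.17 mm²); the r=6.5 cylinder at (1.5, 11.5) contributes a regular 8-gon of circumradius 6.5 (area = (8/2)·6.500²·sin(360°/8) = 119.50 mm²); Merging all regions: the regions partially overlap — summed areas 296.67 mm² minus the doubly-counted overlap 9.79 mm² gives 286.89 mm² — area = 286.89 mm²; (rotated 40° about Z; rotation is an isometry so areas/perimeters/island counts are preserved). At z = 10.32: the r=10.5 sphere slices to a regular 8-gon of circumradius 10.498 (√(r²−h²) with h=0.18 from center) (area = (8/2)·10.498²·sin(360°/8) = 311.74 mm²); the cylinder at (1.5, 11.5) is absent (z outside [3.5, 8]); Merging all regions: only the r=10.5 sphere is present, so the union is just that shape — area = 311.74 mm²; (whole slice rotated 40° about Z — lengths, areas and connectivity unchanged). Checking containment: at z = 10.32 the cross-section extends beyond the z = 3.6 cross-section by about 111.10 mm².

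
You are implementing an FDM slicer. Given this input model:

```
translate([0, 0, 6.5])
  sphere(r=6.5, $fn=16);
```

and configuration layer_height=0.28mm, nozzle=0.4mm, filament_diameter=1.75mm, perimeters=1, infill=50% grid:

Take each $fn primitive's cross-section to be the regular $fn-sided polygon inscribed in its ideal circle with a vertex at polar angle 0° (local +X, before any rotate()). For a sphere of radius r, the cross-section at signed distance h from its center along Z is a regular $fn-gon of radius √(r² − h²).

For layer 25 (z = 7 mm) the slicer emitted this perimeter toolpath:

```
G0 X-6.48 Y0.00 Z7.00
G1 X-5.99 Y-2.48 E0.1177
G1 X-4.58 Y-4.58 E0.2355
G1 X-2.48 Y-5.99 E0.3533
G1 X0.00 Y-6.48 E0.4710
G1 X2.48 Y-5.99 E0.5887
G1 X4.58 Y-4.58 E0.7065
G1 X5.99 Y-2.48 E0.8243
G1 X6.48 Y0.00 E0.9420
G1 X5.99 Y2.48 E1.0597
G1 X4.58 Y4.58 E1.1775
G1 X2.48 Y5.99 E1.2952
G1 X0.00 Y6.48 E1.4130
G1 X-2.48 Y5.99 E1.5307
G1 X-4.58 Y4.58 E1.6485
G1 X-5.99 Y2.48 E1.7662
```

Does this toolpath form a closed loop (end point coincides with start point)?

Start point (G0): (-6.48, 0.00). End point (last G1): the path does not return to the start — open.

no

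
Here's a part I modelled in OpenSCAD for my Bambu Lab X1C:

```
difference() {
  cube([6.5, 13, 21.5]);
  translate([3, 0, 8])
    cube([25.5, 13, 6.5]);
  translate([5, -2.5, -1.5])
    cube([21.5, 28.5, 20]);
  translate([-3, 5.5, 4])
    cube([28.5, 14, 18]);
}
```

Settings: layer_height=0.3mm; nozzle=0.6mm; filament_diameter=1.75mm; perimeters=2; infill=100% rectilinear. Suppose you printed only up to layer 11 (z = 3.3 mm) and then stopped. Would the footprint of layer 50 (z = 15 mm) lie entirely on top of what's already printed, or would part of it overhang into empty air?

Compare the two slices. At z = 3.3: the cube (footprint 6.5×13) is included at this height (area 84.50 mm²); the cube at (3, 0) is not intersected at this z (z outside [8, 14.5]); the cube at (5, -2.5) (footprint 21.5×28.5) is included at this height (area 612.75 mm²); the cube at (-3, 5.5) is not intersected at this z (z outside [4, 22]); After the difference (first − rest): starting from the 6.5×13 cube (84.50 mm²), the 21.5×28.5 cube at (5, -2.5) partially overlaps it — only the 19.50 mm² overlap (of its 612.75 mm²) is removed, clipping the outline — area = 65.00 mm². At z = 15: the cube is present — its section is the full 6.5×13 rectangle (area 84.50 mm²); the cube at (3, 0) is absent (z outside [8, 14.5]); the cube at (5, -2.5) (footprint 21.5×28.5) is included at this height (area 612.75 mm²); the cube at (-3, 5.5) (footprint 28.5×14) is included at this height (area 399.00 mm²); Subtracting the remaining from the first: starting from the 6.5×13 cube (84.50 mm²), the 21.5×28.5 cube at (5, -2.5) partially overlaps it — only the 19.50 mm² overlap (of its 612.75 mm²) is removed, clipping the outline; the 28.5×14 cube at (-3, 5.5) partially overlaps it — only the 37.50 mm² overlap (of its 399.00 mm²) is removed, clipping the outline — area = 27.50 mm². Checking containment: the cross-section at z = 15 is a subset of the cross-section at z = 3.3.

entirely on top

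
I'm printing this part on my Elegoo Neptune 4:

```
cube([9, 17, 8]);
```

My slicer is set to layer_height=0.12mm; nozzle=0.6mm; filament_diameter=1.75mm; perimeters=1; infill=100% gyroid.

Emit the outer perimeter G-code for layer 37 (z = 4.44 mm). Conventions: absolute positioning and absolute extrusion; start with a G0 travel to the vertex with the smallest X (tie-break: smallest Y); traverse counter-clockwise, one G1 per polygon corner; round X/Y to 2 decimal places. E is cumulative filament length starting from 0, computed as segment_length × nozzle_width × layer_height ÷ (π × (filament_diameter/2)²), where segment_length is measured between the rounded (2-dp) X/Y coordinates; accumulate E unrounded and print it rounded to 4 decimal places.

G0 X0.00 Y0.00 Z4.44
G1 X9.00 Y0.00 E0.2694
G1 X9.00 Y17.00 E0.7783
G1 X0.00 Y17.00 E1.0477
G1 X0.00 Y0.00 E1.5566

At z = 4.44 mm: the 9×17 cube contributes its full rectangle. The outline is a single polygon with 4 vertices. Extrusion per mm of travel: 0.6 × 0.12 / (π × 0.875²) = 0.029934. Accumulating E over each segment gives final E = 1.5566.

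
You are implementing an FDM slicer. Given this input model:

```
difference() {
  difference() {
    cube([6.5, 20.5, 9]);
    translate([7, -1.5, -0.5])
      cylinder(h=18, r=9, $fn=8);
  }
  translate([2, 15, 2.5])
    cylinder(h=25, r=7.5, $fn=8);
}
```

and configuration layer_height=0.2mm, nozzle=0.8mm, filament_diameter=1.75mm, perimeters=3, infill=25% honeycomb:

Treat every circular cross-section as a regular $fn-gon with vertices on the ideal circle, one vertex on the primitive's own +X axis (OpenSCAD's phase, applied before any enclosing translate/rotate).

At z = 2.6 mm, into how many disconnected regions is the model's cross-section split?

At z = 2.6 mm: the cube (footprint 6.5×20.5) is included at this height; the cylinder at (7, -1.5): section is a regular 8-gon, circumradius r=9; Subtracting the remaining from the first: starting from the 6.5×20.5 cube, the r=9 cylinder at (7, -1.5) partially overlaps it — only the 38.25 mm² overlap (of its 229.10 mm²) is removed, clipping the outline — 1 connected region; the cylinder at (2, 15): section is a regular 8-gon, circumradius r=7.5; After the difference (first − rest): starting from the result so far, the r=7.5 cylinder at (2, 15) partially overlaps it — only the 79.48 mm² overlap (of its 159.10 mm²) is removed, clipping the outline — 1 connected region. The result has 1 disconnected region.

1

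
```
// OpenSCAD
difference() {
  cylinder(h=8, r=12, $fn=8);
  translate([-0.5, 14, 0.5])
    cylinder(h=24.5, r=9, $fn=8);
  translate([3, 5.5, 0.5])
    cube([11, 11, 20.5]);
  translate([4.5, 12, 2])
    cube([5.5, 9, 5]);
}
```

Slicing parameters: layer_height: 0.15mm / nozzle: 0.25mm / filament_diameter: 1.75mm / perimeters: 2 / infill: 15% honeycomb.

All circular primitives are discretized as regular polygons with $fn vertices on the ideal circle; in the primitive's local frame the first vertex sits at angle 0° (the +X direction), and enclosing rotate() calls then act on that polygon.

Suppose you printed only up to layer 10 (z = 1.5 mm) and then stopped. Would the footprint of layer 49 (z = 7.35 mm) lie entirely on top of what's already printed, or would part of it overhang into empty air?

entirely on top

Compare the two slices. At z = 1.5: the cylinder: section is a regular 8-gon, circumradius r=12 (area = (8/2)·12.000²·sin(360°/8) = 407.29 mm²); the r=9 cylinder at (-0.5, 14) contributes a regular 8-gon of circumradius 9 (area = (8/2)·9.000²·sin(360°/8) = 229.10 mm²); the cube at (3, 5.5) (footprint 11×11) is included at this height (area 121.00 mm²); the cube at (4.5, 12) is absent (z outside [2, 7]); Subtracting the remaining from the first: starting from the r=12 cylinder (407.29 mm²), the r=9 cylinder at (-0.5, 14) partially overlaps it — only the 56.51 mm² overlap (of its 229.10 mm²) is removed, clipping the outline; the 11×11 cube at (3, 5.5) partially overlaps it — only the 14.85 mm² overlap (of its 121.00 mm²) is removed, clipping the outline — area = 335.93 mm². At z = 7.35: the r=12 cylinder contributes a regular 8-gon of circumradius 12 (area = (8/2)·12.000²·sin(360°/8) = 407.29 mm²); the r=9 cylinder at (-0.5, 14) contributes a regular 8-gon of circumradius 9 (area = (8/2)·9.000²·sin(360°/8) = 229.10 mm²); the 11×11 cube at (3, 5.5) contributes its full rectangle (area 121.00 mm²); the cube at (4.5, 12) is absent (z outside [2, 7]); Subtracting the remaining from the first: starting from the r=12 cylinder (407.29 mm²), the r=9 cylinder at (-0.5, 14) partially overlaps it — only the 56.51 mm² overlap (of its 229.10 mm²) is removed, clipping the outline; the 11×11 cube at (3, 5.5) partially overlaps it — only the 14.85 mm² overlap (of its 121.00 mm²) is removed, clipping the outline — area = 335.93 mm². Checking containment: the cross-section at z = 7.35 is a subset of the cross-section at z = 1.5.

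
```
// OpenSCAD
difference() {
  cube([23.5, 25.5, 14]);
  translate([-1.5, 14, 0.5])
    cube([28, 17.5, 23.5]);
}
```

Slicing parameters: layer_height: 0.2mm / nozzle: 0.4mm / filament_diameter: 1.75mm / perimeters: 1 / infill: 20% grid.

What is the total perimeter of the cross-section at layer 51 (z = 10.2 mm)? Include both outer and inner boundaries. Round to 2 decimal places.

75.00 mm

At z = 10.2 mm: the 23.5×25.5 cube contributes its full rectangle (perimeter 98.00 mm); the 28×17.5 cube at (-1.5, 14) contributes its full rectangle (perimeter 91.00 mm); After the difference (first − rest): starting from the 23.5×25.5 cube, the 28×17.5 cube at (-1.5, 14) partially overlaps it — only the 270.25 mm² overlap (of its 490.00 mm²) is removed, clipping the outline — boundary = 75.00 mm. Overall, the cross-section is a single solid region. Total boundary length (outer) = 75.00 mm.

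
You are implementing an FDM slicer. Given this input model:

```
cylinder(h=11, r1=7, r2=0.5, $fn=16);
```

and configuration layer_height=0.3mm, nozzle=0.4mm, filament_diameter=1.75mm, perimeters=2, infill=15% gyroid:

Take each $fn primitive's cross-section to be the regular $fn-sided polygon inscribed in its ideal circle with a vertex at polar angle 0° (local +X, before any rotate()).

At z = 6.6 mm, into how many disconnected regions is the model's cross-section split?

At z = 6.6 mm: the cone contributes a regular 16-gon of circumradius 3.100 (interpolated between r1=7 and r2=0.5 at t=0.600). The result has 1 disconnected region.

1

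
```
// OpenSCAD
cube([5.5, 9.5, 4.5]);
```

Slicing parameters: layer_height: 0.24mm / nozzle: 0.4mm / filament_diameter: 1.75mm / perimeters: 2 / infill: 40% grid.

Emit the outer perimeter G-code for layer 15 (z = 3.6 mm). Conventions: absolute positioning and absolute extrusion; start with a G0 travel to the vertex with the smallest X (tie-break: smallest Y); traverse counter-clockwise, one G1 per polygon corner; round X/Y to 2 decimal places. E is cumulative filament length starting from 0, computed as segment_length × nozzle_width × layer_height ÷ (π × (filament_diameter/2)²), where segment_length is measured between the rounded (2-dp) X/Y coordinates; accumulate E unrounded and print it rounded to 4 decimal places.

G0 X0.00 Y0.00 Z3.60
G1 X5.50 Y0.00 E0.2195
G1 X5.50 Y9.50 E0.5987
G1 X0.00 Y9.50 E0.8182
G1 X0.00 Y0.00 E1.1974

At z = 3.6 mm: the 5.5×9.5 cube contributes its full rectangle. The outline is a single polygon with 4 vertices. Extrusion per mm of travel: 0.4 × 0.24 / (π × 0.875²) = 0.039912. Accumulating E over each segment gives final E = 1.1974.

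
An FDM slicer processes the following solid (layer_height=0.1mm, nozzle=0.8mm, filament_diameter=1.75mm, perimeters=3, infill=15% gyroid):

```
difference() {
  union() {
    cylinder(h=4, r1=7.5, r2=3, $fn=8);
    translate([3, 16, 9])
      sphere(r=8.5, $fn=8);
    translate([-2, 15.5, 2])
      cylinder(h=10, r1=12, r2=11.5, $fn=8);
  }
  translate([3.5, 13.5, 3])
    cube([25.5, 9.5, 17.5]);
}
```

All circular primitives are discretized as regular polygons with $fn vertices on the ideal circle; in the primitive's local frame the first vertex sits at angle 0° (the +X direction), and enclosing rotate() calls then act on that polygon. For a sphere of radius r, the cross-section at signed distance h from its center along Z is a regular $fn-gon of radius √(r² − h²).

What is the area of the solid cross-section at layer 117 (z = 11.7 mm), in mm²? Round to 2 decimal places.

335.10 mm²

At z = 11.7 mm: the cone is absent (z outside [0, 4]); the r=8.5 sphere at (3, 16) slices to a regular 8-gon of circumradius 8.060 (√(r²−h²) with h=2.7 from center) (area = (8/2)·8.060²·sin(360°/8) = 183.73 mm²); the cone at (-2, 15.5) contributes a regular 8-gon of circumradius 11.515 (interpolated between r1=12 and r2=11.5 at t=0.970) (area = (8/2)·11.515²·sin(360°/8) = 375.04 mm²); Combining (union): the regions partially overlap — summed areas 558.77 mm² minus the doubly-counted overlap 164.81 mm² gives 393.96 mm² — area = 393.96 mm²; the cube at (3.5, 13.5) is present — its section is the full 25.5×9.5 rectangle (area 242.25 mm²); After the difference (first − rest): starting from the result so far (393.96 mm²), the 25.5×9.5 cube at (3.5, 13.5) partially overlaps it — only the 58.86 mm² overlap (of its 242.25 mm²) is removed, clipping the outline — area = 335.10 mm². Overall, the cross-section is a single solid region. Net area = 335.10 mm².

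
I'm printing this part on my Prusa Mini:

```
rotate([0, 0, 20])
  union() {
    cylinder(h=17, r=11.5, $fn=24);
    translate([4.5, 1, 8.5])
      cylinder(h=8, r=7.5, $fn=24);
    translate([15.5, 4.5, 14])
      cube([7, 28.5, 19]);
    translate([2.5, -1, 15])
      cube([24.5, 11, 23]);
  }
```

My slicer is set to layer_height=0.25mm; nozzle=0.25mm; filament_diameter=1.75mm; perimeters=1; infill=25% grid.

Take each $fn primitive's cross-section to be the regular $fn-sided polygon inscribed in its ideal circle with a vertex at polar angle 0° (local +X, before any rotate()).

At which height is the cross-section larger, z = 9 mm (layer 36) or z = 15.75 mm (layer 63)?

layer 63 (z = 15.75 mm)

Layer 36 (z = 9): the r=11.5 cylinder contributes a regular 24-gon of circumradius 11.5 (area = (24/2)·11.500²·sin(360°/24) = 410.75 mm²); the r=7.5 cylinder at (4.5, 1) gives a regular 24-gon of circumradius 7.5 (constant along its height) (area = (24/2)·7.500²·sin(360°/24) = 174.70 mm²); the cube at (15.5, 4.5) is absent (z outside [14, 33]); the cube at (2.5, -1) is not intersected at this z (z outside [15, 38]); Taking the union: the regions partially overlap — summed areas 585.45 mm² minus the doubly-counted overlap 170.60 mm² gives 414.84 mm² — area = 414.84 mm²; (rotated 20° about Z; rotation is an isometry so areas/perimeters/island counts are preserved). So its area = 414.84 mm². Layer 63 (z = 15.75): the cylinder: section is a regular 24-gon, circumradius r=11.5 (area = (24/2)·11.500²·sin(360°/24) = 410.75 mm²); the cylinder at (4.5, 1): section is a regular 24-gon, circumradius r=7.5 (area = (24/2)·7.500²·sin(360°/24) = 174.70 mm²); the 7×28.5 cube at (15.5, 4.5) contributes its full rectangle (area 199.50 mm²); the 24.5×11 cube at (2.5, -1) contributes its full rectangle (area 269.50 mm²); Merging all regions: the regions partially overlap — summed areas 1054.45 mm² minus the doubly-counted overlap 294.24 mm² gives 760.21 mm² — area = 760.21 mm²; (rotated 20° about Z; rotation is an isometry so areas/perimeters/island counts are preserved). So its area = 760.21 mm². Layer 63 is larger (760.21 vs 414.84 mm²).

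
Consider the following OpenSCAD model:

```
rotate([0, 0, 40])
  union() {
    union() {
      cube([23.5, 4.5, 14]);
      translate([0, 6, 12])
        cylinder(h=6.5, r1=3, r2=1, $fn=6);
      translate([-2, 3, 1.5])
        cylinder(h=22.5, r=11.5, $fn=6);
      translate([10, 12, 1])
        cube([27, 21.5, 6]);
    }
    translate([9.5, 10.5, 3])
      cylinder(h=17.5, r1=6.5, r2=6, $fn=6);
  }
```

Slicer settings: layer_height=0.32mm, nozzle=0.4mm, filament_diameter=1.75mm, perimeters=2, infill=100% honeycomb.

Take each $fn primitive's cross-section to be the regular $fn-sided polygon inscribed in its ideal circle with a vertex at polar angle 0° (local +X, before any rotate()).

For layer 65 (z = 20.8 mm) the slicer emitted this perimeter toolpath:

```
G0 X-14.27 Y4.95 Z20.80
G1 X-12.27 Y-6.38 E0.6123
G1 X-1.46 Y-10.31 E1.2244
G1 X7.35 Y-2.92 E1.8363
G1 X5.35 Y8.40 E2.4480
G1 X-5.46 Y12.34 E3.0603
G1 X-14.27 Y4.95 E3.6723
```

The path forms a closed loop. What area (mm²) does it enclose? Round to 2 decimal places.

343.66 mm²

Apply the shoelace formula to the sequence of (X, Y) vertices; enclosed area = 343.66 mm².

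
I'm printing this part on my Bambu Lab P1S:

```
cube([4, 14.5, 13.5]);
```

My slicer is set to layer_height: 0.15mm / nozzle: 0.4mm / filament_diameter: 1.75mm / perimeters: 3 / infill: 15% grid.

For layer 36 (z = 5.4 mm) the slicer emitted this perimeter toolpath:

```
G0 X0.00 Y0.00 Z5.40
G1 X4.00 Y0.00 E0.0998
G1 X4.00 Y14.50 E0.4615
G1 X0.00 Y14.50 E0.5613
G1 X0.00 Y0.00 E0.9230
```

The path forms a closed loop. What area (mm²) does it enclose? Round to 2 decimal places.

Apply the shoelace formula to the sequence of (X, Y) vertices; enclosed area = 58.00 mm².

58.00 mm²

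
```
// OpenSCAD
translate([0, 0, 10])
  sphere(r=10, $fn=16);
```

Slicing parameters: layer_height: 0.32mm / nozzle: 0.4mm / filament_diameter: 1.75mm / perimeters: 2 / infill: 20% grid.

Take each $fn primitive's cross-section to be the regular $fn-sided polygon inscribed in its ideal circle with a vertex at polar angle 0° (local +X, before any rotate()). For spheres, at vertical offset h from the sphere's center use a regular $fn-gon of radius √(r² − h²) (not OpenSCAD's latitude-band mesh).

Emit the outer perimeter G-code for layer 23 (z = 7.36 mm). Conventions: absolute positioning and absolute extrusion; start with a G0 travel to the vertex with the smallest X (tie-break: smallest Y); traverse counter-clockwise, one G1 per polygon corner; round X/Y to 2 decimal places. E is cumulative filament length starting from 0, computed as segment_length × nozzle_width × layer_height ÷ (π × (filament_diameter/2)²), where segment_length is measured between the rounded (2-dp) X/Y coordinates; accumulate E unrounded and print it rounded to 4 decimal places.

G0 X-9.65 Y0.00 Z7.36
G1 X-8.91 Y-3.69 E0.2003
G1 X-6.82 Y-6.82 E0.4006
G1 X-3.69 Y-8.91 E0.6009
G1 X0.00 Y-9.65 E0.8011
G1 X3.69 Y-8.91 E1.0014
G1 X6.82 Y-6.82 E1.2017
G1 X8.91 Y-3.69 E1.4020
G1 X9.65 Y0.00 E1.6023
G1 X8.91 Y3.69 E1.8025
G1 X6.82 Y6.82 E2.0028
G1 X3.69 Y8.91 E2.2031
G1 X0.00 Y9.65 E2.4034
G1 X-3.69 Y8.91 E2.6037
G1 X-6.82 Y6.82 E2.8040
G1 X-8.91 Y3.69 E3.0042
G1 X-9.65 Y0.00 E3.2045

At z = 7.36 mm: the sphere: section is a regular 16-gon, circumradius = √(r²−h²) = √(10²−2.64²) = 9.645. The outline is a single polygon with 16 vertices. Extrusion per mm of travel: 0.4 × 0.32 / (π × 0.875²) = 0.053216. Accumulating E over each segment gives final E = 3.2045.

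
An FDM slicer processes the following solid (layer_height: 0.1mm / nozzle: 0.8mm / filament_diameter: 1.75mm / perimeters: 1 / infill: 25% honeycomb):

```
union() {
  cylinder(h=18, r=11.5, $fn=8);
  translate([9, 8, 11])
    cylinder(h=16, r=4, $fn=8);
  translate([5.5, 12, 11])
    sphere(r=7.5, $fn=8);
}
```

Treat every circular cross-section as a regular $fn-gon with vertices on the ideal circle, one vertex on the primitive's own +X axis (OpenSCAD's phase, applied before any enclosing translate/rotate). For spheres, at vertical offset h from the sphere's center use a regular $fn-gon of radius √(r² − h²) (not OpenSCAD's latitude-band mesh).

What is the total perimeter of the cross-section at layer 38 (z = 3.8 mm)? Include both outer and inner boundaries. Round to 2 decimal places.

At z = 3.8 mm: the r=11.5 cylinder contributes a regular 8-gon of circumradius 11.5 (perimeter = 2·8·11.500·sin(180°/8) = 70.41 mm); the cylinder at (9, 8) does not reach this height (z outside [11, 27]); the r=7.5 sphere at (5.5, 12) contributes a regular 8-gon of circumradius √(7.5²−7.2²) = 2.100 (perimeter = 2·8·2.100·sin(180°/8) = 12.86 mm); Taking the union: the 2 present regions are separate (no shared area or edge), so areas and boundary lengths simply add and each stays a separate island — boundary = 83.27 mm. Overall, the cross-section has 2 separate islands. Total boundary length (outer) = 83.27 mm.

83.27 mm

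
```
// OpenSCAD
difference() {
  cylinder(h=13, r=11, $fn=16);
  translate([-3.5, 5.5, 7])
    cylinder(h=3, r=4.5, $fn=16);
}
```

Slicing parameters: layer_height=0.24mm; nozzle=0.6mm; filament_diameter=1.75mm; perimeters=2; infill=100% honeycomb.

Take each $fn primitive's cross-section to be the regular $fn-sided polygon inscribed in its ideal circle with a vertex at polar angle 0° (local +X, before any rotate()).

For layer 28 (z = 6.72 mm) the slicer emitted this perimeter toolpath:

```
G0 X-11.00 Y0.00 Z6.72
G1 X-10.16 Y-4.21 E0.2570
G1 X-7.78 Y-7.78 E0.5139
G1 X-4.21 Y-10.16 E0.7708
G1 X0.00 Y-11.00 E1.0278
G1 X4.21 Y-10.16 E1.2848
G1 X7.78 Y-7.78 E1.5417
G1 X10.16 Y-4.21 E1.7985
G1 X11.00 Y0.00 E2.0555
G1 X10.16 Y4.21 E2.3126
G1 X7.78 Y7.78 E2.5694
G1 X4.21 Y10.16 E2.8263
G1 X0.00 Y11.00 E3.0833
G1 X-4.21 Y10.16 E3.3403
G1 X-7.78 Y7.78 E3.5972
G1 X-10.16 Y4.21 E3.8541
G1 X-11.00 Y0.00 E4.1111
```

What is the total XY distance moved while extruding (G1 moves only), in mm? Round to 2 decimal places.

Sum the Euclidean lengths of each G1 segment: total = 68.67 mm.

68.67 mm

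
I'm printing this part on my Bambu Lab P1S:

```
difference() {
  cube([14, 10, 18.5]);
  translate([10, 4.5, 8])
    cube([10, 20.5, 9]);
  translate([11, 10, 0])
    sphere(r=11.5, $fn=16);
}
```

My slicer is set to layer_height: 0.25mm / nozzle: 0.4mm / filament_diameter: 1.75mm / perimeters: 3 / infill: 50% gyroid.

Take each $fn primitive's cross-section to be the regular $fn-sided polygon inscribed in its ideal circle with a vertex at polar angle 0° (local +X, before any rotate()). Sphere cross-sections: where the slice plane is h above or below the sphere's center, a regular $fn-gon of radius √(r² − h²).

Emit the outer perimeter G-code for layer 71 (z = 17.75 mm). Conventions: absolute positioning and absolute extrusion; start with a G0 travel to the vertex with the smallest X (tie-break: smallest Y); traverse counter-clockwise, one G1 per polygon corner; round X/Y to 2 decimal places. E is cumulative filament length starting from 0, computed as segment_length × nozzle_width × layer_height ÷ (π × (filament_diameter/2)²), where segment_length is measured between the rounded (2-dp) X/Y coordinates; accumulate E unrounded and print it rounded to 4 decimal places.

At z = 17.75 mm: the cube is present — its section is the full 14×10 rectangle; the cube at (10, 4.5) is absent (z outside [8, 17]); the sphere at (11, 10) is absent (|z−center|=17.750 > r=11.5); After the difference (first − rest): none of the subtracted shapes is present at this height, so the 14×10 cube is unchanged — 1 connected region. The outline is a single polygon with 4 vertices. Extrusion per mm of travel: 0.4 × 0.25 / (π × 0.875²) = 0.041575. Accumulating E over each segment gives final E = 1.9956.

G0 X0.00 Y0.00 Z17.75
G1 X14.00 Y0.00 E0.5821
G1 X14.00 Y10.00 E0.9978
G1 X0.00 Y10.00 E1.5799
G1 X0.00 Y0.00 E1.9956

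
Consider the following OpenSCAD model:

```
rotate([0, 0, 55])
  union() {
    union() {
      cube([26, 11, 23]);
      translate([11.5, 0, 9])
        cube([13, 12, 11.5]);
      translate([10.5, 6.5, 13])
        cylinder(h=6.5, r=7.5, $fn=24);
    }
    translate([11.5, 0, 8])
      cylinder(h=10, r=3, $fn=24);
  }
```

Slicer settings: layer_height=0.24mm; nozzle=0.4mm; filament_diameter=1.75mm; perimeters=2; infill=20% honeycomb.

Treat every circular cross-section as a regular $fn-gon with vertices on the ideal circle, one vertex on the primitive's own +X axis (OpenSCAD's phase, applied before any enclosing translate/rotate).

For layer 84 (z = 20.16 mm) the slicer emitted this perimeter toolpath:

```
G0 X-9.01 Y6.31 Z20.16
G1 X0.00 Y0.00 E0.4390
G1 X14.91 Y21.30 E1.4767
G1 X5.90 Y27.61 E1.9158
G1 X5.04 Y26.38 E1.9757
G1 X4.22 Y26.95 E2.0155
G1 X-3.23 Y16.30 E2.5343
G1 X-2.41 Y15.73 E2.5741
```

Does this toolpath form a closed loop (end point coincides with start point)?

no

Start point (G0): (-9.01, 6.31). End point (last G1): the path does not return to the start — open.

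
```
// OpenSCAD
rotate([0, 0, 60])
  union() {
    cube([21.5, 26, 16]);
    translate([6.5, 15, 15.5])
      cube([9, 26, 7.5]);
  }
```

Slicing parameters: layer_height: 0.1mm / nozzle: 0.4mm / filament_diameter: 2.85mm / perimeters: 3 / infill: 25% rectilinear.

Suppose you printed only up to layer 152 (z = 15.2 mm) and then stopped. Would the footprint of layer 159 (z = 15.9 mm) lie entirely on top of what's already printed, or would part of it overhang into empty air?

part overhangs

Compare the two slices. At z = 15.2: the cube is present — its section is the full 21.5×26 rectangle (area 559.00 mm²); the cube at (6.5, 15) does not reach this height (z outside [15.5, 23]); Taking the union: only the 21.5×26 cube is present, so the union is just that shape — area = 559.00 mm²; (rotated 60° about Z; rotation is an isometry so areas/perimeters/island counts are preserved). At z = 15.9: the cube is present — its section is the full 21.5×26 rectangle (area 559.00 mm²); the cube at (6.5, 15) is present — its section is the full 9×26 rectangle (area 234.00 mm²); Taking the union: the regions partially overlap — summed areas 793.00 mm² minus the doubly-counted overlap 99.00 mm² gives 694.00 mm² — area = 694.00 mm²; (rotated 60° about Z; rotation is an isometry so areas/perimeters/island counts are preserved). Checking containment: at z = 15.9 the cross-section extends beyond the z = 15.2 cross-section by about 135.00 mm².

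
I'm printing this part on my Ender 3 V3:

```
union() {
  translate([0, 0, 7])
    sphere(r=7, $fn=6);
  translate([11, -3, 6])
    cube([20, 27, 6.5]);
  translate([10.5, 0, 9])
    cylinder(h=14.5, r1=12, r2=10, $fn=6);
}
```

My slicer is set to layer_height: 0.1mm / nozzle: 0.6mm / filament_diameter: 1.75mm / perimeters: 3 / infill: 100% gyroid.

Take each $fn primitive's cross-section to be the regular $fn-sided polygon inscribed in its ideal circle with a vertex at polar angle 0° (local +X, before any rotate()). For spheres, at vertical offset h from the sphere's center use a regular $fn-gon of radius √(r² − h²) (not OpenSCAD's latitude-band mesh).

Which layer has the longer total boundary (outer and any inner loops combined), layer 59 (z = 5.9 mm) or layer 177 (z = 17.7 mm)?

Layer 59 (z = 5.9): the r=7 sphere contributes a regular 6-gon of circumradius √(7²−1.1²) = 6.913 (perimeter = 2·6·6.913·sin(180°/6) = 41.48 mm); the cube at (11, -3) is absent (z outside [6, 12.5]); the cone at (10.5, 0) is not intersected at this z (z outside [9, 23.5]); Taking the union: only the r=7 sphere is present, so the union is just that shape — boundary = 41.48 mm. So its perimeter = 41.48 mm. Layer 177 (z = 17.7): the sphere is not intersected at this z (|z−center|=10.700 > r=7); the cube at (11, -3) is not intersected at this z (z outside [6, 12.5]); the cone at (10.5, 0) (r1=12→r2=10) has section circumradius 10.800 here — a regular 6-gon (perimeter = 2·6·10.800·sin(180°/6) = 64.80 mm); Combining (union): only the cone at (10.5, 0) is present, so the union is just that shape — boundary = 64.80 mm. So its perimeter = 64.80 mm. Layer 177 is larger (64.80 vs 41.48 mm).

layer 177 (z = 17.7 mm)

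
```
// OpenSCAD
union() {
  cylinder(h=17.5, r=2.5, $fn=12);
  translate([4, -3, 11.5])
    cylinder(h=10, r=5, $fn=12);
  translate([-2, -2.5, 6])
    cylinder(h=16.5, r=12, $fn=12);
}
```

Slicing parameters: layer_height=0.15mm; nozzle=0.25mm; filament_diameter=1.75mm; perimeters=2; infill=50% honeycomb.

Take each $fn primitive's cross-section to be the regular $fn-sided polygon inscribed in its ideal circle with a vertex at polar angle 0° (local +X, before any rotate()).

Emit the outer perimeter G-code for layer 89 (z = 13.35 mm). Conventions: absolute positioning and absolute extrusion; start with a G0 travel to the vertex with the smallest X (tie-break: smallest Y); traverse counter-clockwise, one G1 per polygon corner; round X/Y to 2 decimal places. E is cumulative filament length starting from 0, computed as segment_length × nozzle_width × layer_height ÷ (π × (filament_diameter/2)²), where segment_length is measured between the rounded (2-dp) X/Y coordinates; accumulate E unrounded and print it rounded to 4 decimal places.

At z = 13.35 mm: the r=2.5 cylinder gives a regular 12-gon of circumradius 2.5 (constant along its height); the r=5 cylinder at (4, -3) gives a regular 12-gon of circumradius 5 (constant along its height); the cylinder at (-2, -2.5): section is a regular 12-gon, circumradius r=12; Taking the union: the regions partially overlap (shared area 93.75 mm²), so overlapping operands fuse into one piece — 1 connected region. The outline is a single polygon with 12 vertices. Extrusion per mm of travel: 0.25 × 0.15 / (π × 0.875²) = 0.015591. Accumulating E over each segment gives final E = 1.1620.

G0 X-14.00 Y-2.50 Z13.35
G1 X-12.39 Y-8.50 E0.0969
G1 X-8.00 Y-12.89 E0.1936
G1 X-2.00 Y-14.50 E0.2905
G1 X4.00 Y-12.89 E0.3874
G1 X8.39 Y-8.50 E0.4841
G1 X10.00 Y-2.50 E0.5810
G1 X8.39 Y3.50 E0.6779
G1 X4.00 Y7.89 E0.7746
G1 X-2.00 Y9.50 E0.8715
G1 X-8.00 Y7.89 E0.9684
G1 X-12.39 Y3.50 E1.0651
G1 X-14.00 Y-2.50 E1.1620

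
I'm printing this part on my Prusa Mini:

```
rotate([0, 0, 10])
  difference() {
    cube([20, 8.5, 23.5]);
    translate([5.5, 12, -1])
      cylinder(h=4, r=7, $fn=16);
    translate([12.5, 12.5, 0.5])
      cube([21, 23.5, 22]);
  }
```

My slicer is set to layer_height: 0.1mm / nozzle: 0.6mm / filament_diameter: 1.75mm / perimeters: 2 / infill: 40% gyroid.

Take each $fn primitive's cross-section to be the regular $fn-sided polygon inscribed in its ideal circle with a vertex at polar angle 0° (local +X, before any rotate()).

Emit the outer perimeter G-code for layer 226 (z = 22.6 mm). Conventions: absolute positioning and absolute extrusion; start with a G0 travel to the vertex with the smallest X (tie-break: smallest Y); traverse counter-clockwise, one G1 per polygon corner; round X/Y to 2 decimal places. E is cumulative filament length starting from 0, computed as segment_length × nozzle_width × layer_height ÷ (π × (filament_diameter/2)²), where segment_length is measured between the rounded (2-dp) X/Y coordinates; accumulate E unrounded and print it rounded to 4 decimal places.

G0 X-1.48 Y8.37 Z22.60
G1 X0.00 Y0.00 E0.2120
G1 X19.70 Y3.47 E0.7110
G1 X18.22 Y11.84 E0.9230
G1 X-1.48 Y8.37 E1.4220

At z = 22.6 mm: the cube is present — its section is the full 20×8.5 rectangle; the cylinder at (5.5, 12) is absent (z outside [-1, 3]); the cube at (12.5, 12.5) is not intersected at this z (z outside [0.5, 22.5]); Subtracting the remaining from the first: none of the subtracted shapes is present at this height, so the 20×8.5 cube is unchanged — 1 connected region; (whole slice rotated 10° about Z — lengths, areas and connectivity unchanged). The outline is a single polygon with 4 vertices. Extrusion per mm of travel: 0.6 × 0.1 / (π × 0.875²) = 0.024945. Accumulating E over each segment gives final E = 1.4220.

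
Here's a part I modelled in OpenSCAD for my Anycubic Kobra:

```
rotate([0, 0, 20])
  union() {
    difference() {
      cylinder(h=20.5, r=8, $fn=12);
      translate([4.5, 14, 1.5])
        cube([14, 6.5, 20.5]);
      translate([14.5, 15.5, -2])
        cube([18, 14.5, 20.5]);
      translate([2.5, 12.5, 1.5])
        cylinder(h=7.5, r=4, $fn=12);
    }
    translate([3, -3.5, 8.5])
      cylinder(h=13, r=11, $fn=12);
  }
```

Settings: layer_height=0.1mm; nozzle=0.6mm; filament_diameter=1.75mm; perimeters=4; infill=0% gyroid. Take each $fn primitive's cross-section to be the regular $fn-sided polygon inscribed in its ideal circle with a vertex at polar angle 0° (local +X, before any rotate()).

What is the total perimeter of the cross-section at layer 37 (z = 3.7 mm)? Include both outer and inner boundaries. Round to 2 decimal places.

49.69 mm

At z = 3.7 mm: the r=8 cylinder contributes a regular 12-gon of circumradius 8 (perimeter = 2·12·8.000·sin(180°/12) = 49.69 mm); the 14×6.5 cube at (4.5, 14) contributes its full rectangle (perimeter 41.00 mm); the cube at (14.5, 15.5) is present — its section is the full 18×14.5 rectangle (perimeter 65.00 mm); the r=4 cylinder at (2.5, 12.5) contributes a regular 12-gon of circumradius 4 (perimeter = 2·12·4.000·sin(180°/12) = 24.85 mm); After the difference (first − rest): starting from the r=8 cylinder, the 14×6.5 cube at (4.5, 14) misses the remaining region (no effect); the 18×14.5 cube at (14.5, 15.5) misses the remaining region (no effect); the r=4 cylinder at (2.5, 12.5) misses the remaining region (no effect) — boundary = 49.69 mm; the cylinder at (3, -3.5) is not intersected at this z (z outside [8.5, 21.5]); Combining (union): only that combined region is present, so the union is just that shape — boundary = 49.69 mm; (whole slice rotated 20° about Z — lengths, areas and connectivity unchanged). Overall, the cross-section is a single solid region. Total boundary length (outer) = 49.69 mm.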